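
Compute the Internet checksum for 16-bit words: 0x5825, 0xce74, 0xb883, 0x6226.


Sum all words (with carry folding):
+ 0x5825 = 0x5825
+ 0xce74 = 0x269a
+ 0xb883 = 0xdf1d
+ 0x6226 = 0x4144
One's complement: ~0x4144
Checksum = 0xbebb


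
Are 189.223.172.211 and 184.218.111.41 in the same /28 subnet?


Mask: 255.255.255.240
189.223.172.211 AND mask = 189.223.172.208
184.218.111.41 AND mask = 184.218.111.32
No, different subnets (189.223.172.208 vs 184.218.111.32)


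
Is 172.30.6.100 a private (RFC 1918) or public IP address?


RFC 1918 private ranges:
  10.0.0.0/8 (10.0.0.0 - 10.255.255.255)
  172.16.0.0/12 (172.16.0.0 - 172.31.255.255)
  192.168.0.0/16 (192.168.0.0 - 192.168.255.255)
Private (in 172.16.0.0/12)


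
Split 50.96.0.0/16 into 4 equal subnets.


New prefix = 16 + 2 = 18
Each subnet has 16384 addresses
  50.96.0.0/18
  50.96.64.0/18
  50.96.128.0/18
  50.96.192.0/18
Subnets: 50.96.0.0/18, 50.96.64.0/18, 50.96.128.0/18, 50.96.192.0/18


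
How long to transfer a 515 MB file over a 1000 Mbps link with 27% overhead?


Effective throughput = 1000 * (1 - 27/100) = 730 Mbps
File size in Mb = 515 * 8 = 4120 Mb
Time = 4120 / 730
Time = 5.6438 seconds


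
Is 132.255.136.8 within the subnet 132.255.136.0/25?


Subnet network: 132.255.136.0
Test IP AND mask: 132.255.136.0
Yes, 132.255.136.8 is in 132.255.136.0/25


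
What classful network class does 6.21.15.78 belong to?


First octet: 6
Binary: 00000110
0xxxxxxx -> Class A (1-126)
Class A, default mask 255.0.0.0 (/8)


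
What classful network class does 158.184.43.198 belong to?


First octet: 158
Binary: 10011110
10xxxxxx -> Class B (128-191)
Class B, default mask 255.255.0.0 (/16)


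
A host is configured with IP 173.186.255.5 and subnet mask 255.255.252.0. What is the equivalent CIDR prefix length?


Binary: 11111111.11111111.11111100.00000000
Count leading 1s
Prefix: /22


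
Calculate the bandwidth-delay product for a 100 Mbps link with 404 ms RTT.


BDP = bandwidth * RTT
= 100 Mbps * 404 ms
= 100 * 1e6 * 404 / 1000 bits
= 40400000 bits
= 5050000 bytes
= 4931.6406 KB
BDP = 40400000 bits (5050000 bytes)


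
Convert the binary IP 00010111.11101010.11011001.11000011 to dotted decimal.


00010111 = 23
11101010 = 234
11011001 = 217
11000011 = 195
IP: 23.234.217.195


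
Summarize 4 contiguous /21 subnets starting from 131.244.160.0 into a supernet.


Original prefix: /21
Number of subnets: 4 = 2^2
New prefix = 21 - 2 = 19
Supernet: 131.244.160.0/19


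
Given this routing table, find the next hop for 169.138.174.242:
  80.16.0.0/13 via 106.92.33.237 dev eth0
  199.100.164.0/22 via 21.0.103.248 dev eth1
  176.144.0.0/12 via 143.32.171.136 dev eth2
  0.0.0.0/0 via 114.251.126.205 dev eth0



Longest prefix match for 169.138.174.242:
  /13 80.16.0.0: no
  /22 199.100.164.0: no
  /12 176.144.0.0: no
  /0 0.0.0.0: MATCH
Selected: next-hop 114.251.126.205 via eth0 (matched /0)


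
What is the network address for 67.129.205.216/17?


IP:   01000011.10000001.11001101.11011000
Mask: 11111111.11111111.10000000.00000000
AND operation:
Net:  01000011.10000001.10000000.00000000
Network: 67.129.128.0/17


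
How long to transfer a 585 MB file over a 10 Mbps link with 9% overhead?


Effective throughput = 10 * (1 - 9/100) = 9.1 Mbps
File size in Mb = 585 * 8 = 4680 Mb
Time = 4680 / 9.1
Time = 514.2857 seconds


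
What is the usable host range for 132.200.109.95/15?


Network: 132.200.0.0
Broadcast: 132.201.255.255
First usable = network + 1
Last usable = broadcast - 1
Range: 132.200.0.1 to 132.201.255.254


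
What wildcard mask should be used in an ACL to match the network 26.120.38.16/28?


Subnet mask: 255.255.255.240
Wildcard = 255.255.255.255 - subnet mask
255 - 255 = 0
255 - 255 = 0
255 - 255 = 0
255 - 240 = 15
Wildcard: 0.0.0.15


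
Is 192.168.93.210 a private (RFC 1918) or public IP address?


RFC 1918 private ranges:
  10.0.0.0/8 (10.0.0.0 - 10.255.255.255)
  172.16.0.0/12 (172.16.0.0 - 172.31.255.255)
  192.168.0.0/16 (192.168.0.0 - 192.168.255.255)
Private (in 192.168.0.0/16)


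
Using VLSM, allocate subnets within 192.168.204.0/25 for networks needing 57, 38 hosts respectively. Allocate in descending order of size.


57 hosts -> /26 (62 usable): 192.168.204.0/26
38 hosts -> /26 (62 usable): 192.168.204.64/26
Allocation: 192.168.204.0/26 (57 hosts, 62 usable); 192.168.204.64/26 (38 hosts, 62 usable)


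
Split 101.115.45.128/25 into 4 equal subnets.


New prefix = 25 + 2 = 27
Each subnet has 32 addresses
  101.115.45.128/27
  101.115.45.160/27
  101.115.45.192/27
  101.115.45.224/27
Subnets: 101.115.45.128/27, 101.115.45.160/27, 101.115.45.192/27, 101.115.45.224/27


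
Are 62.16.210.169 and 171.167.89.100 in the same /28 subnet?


Mask: 255.255.255.240
62.16.210.169 AND mask = 62.16.210.160
171.167.89.100 AND mask = 171.167.89.96
No, different subnets (62.16.210.160 vs 171.167.89.96)


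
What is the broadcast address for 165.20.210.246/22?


Network: 165.20.208.0/22
Host bits = 10
Set all host bits to 1:
Broadcast: 165.20.211.255


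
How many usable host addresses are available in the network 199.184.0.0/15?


Host bits = 32 - 15 = 17
Total addresses = 2^17 = 131072
Usable = total - 2 (network and broadcast)
Usable hosts: 131070


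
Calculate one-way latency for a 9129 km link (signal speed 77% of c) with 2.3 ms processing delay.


Speed = 0.77 * 3e5 km/s = 231000 km/s
Propagation delay = 9129 / 231000 = 0.0395 s = 39.5195 ms
Processing delay = 2.3 ms
Total one-way latency = 41.8195 ms


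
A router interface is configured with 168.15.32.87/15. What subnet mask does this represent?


/15 means 15 network bits, 17 host bits
Binary: 11111111111111100000000000000000
Mask: 255.254.0.0


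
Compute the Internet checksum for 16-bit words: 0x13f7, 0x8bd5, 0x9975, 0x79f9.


Sum all words (with carry folding):
+ 0x13f7 = 0x13f7
+ 0x8bd5 = 0x9fcc
+ 0x9975 = 0x3942
+ 0x79f9 = 0xb33b
One's complement: ~0xb33b
Checksum = 0x4cc4


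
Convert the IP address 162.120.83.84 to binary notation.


162 = 10100010
120 = 01111000
83 = 01010011
84 = 01010100
Binary: 10100010.01111000.01010011.01010100


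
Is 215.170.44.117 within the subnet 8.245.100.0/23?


Subnet network: 8.245.100.0
Test IP AND mask: 215.170.44.0
No, 215.170.44.117 is not in 8.245.100.0/23


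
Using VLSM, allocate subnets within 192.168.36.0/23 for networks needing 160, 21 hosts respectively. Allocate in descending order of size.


160 hosts -> /24 (254 usable): 192.168.36.0/24
21 hosts -> /27 (30 usable): 192.168.37.0/27
Allocation: 192.168.36.0/24 (160 hosts, 254 usable); 192.168.37.0/27 (21 hosts, 30 usable)


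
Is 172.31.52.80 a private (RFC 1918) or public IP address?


RFC 1918 private ranges:
  10.0.0.0/8 (10.0.0.0 - 10.255.255.255)
  172.16.0.0/12 (172.16.0.0 - 172.31.255.255)
  192.168.0.0/16 (192.168.0.0 - 192.168.255.255)
Private (in 172.16.0.0/12)


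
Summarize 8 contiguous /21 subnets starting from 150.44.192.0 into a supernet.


Original prefix: /21
Number of subnets: 8 = 2^3
New prefix = 21 - 3 = 18
Supernet: 150.44.192.0/18


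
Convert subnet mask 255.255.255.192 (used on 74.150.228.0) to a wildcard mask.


Subnet mask: 255.255.255.192
Wildcard = 255.255.255.255 - subnet mask
255 - 255 = 0
255 - 255 = 0
255 - 255 = 0
255 - 192 = 63
Wildcard: 0.0.0.63


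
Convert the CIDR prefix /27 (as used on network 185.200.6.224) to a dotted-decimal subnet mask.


/27 means 27 network bits, 5 host bits
Binary: 11111111111111111111111111100000
Mask: 255.255.255.224


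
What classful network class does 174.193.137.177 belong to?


First octet: 174
Binary: 10101110
10xxxxxx -> Class B (128-191)
Class B, default mask 255.255.0.0 (/16)


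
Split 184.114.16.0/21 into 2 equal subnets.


New prefix = 21 + 1 = 22
Each subnet has 1024 addresses
  184.114.16.0/22
  184.114.20.0/22
Subnets: 184.114.16.0/22, 184.114.20.0/22


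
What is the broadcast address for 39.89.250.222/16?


Network: 39.89.0.0/16
Host bits = 16
Set all host bits to 1:
Broadcast: 39.89.255.255


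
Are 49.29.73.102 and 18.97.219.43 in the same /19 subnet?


Mask: 255.255.224.0
49.29.73.102 AND mask = 49.29.64.0
18.97.219.43 AND mask = 18.97.192.0
No, different subnets (49.29.64.0 vs 18.97.192.0)


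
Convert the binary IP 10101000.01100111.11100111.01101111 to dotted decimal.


10101000 = 168
01100111 = 103
11100111 = 231
01101111 = 111
IP: 168.103.231.111


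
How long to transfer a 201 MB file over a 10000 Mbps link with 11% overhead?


Effective throughput = 10000 * (1 - 11/100) = 8900 Mbps
File size in Mb = 201 * 8 = 1608 Mb
Time = 1608 / 8900
Time = 0.1807 seconds


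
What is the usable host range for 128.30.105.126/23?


Network: 128.30.104.0
Broadcast: 128.30.105.255
First usable = network + 1
Last usable = broadcast - 1
Range: 128.30.104.1 to 128.30.105.254


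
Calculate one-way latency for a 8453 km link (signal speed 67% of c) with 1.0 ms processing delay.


Speed = 0.67 * 3e5 km/s = 201000 km/s
Propagation delay = 8453 / 201000 = 0.0421 s = 42.0547 ms
Processing delay = 1.0 ms
Total one-way latency = 43.0547 ms


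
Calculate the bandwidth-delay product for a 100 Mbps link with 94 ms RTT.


BDP = bandwidth * RTT
= 100 Mbps * 94 ms
= 100 * 1e6 * 94 / 1000 bits
= 9400000 bits
= 1175000 bytes
= 1147.4609 KB
BDP = 9400000 bits (1175000 bytes)


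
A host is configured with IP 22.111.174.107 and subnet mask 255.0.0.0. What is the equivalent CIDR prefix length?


Binary: 11111111.00000000.00000000.00000000
Count leading 1s
Prefix: /8


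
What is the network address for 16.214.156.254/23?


IP:   00010000.11010110.10011100.11111110
Mask: 11111111.11111111.11111110.00000000
AND operation:
Net:  00010000.11010110.10011100.00000000
Network: 16.214.156.0/23


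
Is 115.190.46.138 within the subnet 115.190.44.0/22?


Subnet network: 115.190.44.0
Test IP AND mask: 115.190.44.0
Yes, 115.190.46.138 is in 115.190.44.0/22


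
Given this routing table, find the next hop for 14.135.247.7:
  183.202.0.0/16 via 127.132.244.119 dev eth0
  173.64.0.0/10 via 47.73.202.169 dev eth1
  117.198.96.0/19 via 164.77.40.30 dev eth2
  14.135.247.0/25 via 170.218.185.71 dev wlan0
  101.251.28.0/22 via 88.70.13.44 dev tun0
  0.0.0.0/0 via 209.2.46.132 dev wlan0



Longest prefix match for 14.135.247.7:
  /16 183.202.0.0: no
  /10 173.64.0.0: no
  /19 117.198.96.0: no
  /25 14.135.247.0: MATCH
  /22 101.251.28.0: no
  /0 0.0.0.0: MATCH
Selected: next-hop 170.218.185.71 via wlan0 (matched /25)


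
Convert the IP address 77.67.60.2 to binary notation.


77 = 01001101
67 = 01000011
60 = 00111100
2 = 00000010
Binary: 01001101.01000011.00111100.00000010


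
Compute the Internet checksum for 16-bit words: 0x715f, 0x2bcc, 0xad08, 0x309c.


Sum all words (with carry folding):
+ 0x715f = 0x715f
+ 0x2bcc = 0x9d2b
+ 0xad08 = 0x4a34
+ 0x309c = 0x7ad0
One's complement: ~0x7ad0
Checksum = 0x852f


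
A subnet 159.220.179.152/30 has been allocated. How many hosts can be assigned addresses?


Host bits = 32 - 30 = 2
Total addresses = 2^2 = 4
Usable = total - 2 (network and broadcast)
Usable hosts: 2


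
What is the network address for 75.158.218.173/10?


IP:   01001011.10011110.11011010.10101101
Mask: 11111111.11000000.00000000.00000000
AND operation:
Net:  01001011.10000000.00000000.00000000
Network: 75.128.0.0/10


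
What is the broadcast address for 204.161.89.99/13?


Network: 204.160.0.0/13
Host bits = 19
Set all host bits to 1:
Broadcast: 204.167.255.255


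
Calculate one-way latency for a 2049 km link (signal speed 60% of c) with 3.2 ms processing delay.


Speed = 0.6 * 3e5 km/s = 180000 km/s
Propagation delay = 2049 / 180000 = 0.0114 s = 11.3833 ms
Processing delay = 3.2 ms
Total one-way latency = 14.5833 ms


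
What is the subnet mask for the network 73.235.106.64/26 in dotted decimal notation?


/26 means 26 network bits, 6 host bits
Binary: 11111111111111111111111111000000
Mask: 255.255.255.192


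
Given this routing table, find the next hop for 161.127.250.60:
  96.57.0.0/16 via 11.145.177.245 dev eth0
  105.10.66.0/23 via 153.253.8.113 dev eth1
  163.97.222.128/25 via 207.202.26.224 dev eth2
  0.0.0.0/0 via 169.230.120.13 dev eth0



Longest prefix match for 161.127.250.60:
  /16 96.57.0.0: no
  /23 105.10.66.0: no
  /25 163.97.222.128: no
  /0 0.0.0.0: MATCH
Selected: next-hop 169.230.120.13 via eth0 (matched /0)


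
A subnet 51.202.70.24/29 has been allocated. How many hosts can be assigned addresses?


Host bits = 32 - 29 = 3
Total addresses = 2^3 = 8
Usable = total - 2 (network and broadcast)
Usable hosts: 6


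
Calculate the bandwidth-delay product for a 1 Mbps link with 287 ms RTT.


BDP = bandwidth * RTT
= 1 Mbps * 287 ms
= 1 * 1e6 * 287 / 1000 bits
= 287000 bits
= 35875 bytes
= 35.0342 KB
BDP = 287000 bits (35875 bytes)


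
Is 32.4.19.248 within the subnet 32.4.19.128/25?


Subnet network: 32.4.19.128
Test IP AND mask: 32.4.19.128
Yes, 32.4.19.248 is in 32.4.19.128/25


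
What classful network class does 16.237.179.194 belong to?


First octet: 16
Binary: 00010000
0xxxxxxx -> Class A (1-126)
Class A, default mask 255.0.0.0 (/8)


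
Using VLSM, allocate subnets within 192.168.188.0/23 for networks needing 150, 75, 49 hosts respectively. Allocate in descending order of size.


150 hosts -> /24 (254 usable): 192.168.188.0/24
75 hosts -> /25 (126 usable): 192.168.189.0/25
49 hosts -> /26 (62 usable): 192.168.189.128/26
Allocation: 192.168.188.0/24 (150 hosts, 254 usable); 192.168.189.0/25 (75 hosts, 126 usable); 192.168.189.128/26 (49 hosts, 62 usable)


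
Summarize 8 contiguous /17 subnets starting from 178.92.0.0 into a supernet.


Original prefix: /17
Number of subnets: 8 = 2^3
New prefix = 17 - 3 = 14
Supernet: 178.92.0.0/14


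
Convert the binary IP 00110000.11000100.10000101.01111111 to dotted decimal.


00110000 = 48
11000100 = 196
10000101 = 133
01111111 = 127
IP: 48.196.133.127


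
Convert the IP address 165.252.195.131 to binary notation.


165 = 10100101
252 = 11111100
195 = 11000011
131 = 10000011
Binary: 10100101.11111100.11000011.10000011


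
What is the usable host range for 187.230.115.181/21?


Network: 187.230.112.0
Broadcast: 187.230.119.255
First usable = network + 1
Last usable = broadcast - 1
Range: 187.230.112.1 to 187.230.119.254


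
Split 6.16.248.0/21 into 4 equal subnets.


New prefix = 21 + 2 = 23
Each subnet has 512 addresses
  6.16.248.0/23
  6.16.250.0/23
  6.16.252.0/23
  6.16.254.0/23
Subnets: 6.16.248.0/23, 6.16.250.0/23, 6.16.252.0/23, 6.16.254.0/23


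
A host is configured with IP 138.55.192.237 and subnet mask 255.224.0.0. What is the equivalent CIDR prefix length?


Binary: 11111111.11100000.00000000.00000000
Count leading 1s
Prefix: /11


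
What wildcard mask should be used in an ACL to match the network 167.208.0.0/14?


Subnet mask: 255.252.0.0
Wildcard = 255.255.255.255 - subnet mask
255 - 255 = 0
255 - 252 = 3
255 - 0 = 255
255 - 0 = 255
Wildcard: 0.3.255.255


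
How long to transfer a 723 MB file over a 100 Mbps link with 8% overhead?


Effective throughput = 100 * (1 - 8/100) = 92 Mbps
File size in Mb = 723 * 8 = 5784 Mb
Time = 5784 / 92
Time = 62.8696 seconds


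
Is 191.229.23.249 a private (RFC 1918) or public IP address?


RFC 1918 private ranges:
  10.0.0.0/8 (10.0.0.0 - 10.255.255.255)
  172.16.0.0/12 (172.16.0.0 - 172.31.255.255)
  192.168.0.0/16 (192.168.0.0 - 192.168.255.255)
Public (not in any RFC 1918 range)


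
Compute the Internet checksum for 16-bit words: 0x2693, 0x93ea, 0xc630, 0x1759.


Sum all words (with carry folding):
+ 0x2693 = 0x2693
+ 0x93ea = 0xba7d
+ 0xc630 = 0x80ae
+ 0x1759 = 0x9807
One's complement: ~0x9807
Checksum = 0x67f8


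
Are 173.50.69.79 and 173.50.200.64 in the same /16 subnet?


Mask: 255.255.0.0
173.50.69.79 AND mask = 173.50.0.0
173.50.200.64 AND mask = 173.50.0.0
Yes, same subnet (173.50.0.0)


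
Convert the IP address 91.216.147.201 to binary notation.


91 = 01011011
216 = 11011000
147 = 10010011
201 = 11001001
Binary: 01011011.11011000.10010011.11001001


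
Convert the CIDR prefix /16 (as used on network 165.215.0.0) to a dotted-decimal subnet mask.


/16 means 16 network bits, 16 host bits
Binary: 11111111111111110000000000000000
Mask: 255.255.0.0


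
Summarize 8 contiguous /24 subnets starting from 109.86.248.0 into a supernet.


Original prefix: /24
Number of subnets: 8 = 2^3
New prefix = 24 - 3 = 21
Supernet: 109.86.248.0/21


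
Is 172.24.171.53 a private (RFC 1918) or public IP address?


RFC 1918 private ranges:
  10.0.0.0/8 (10.0.0.0 - 10.255.255.255)
  172.16.0.0/12 (172.16.0.0 - 172.31.255.255)
  192.168.0.0/16 (192.168.0.0 - 192.168.255.255)
Private (in 172.16.0.0/12)


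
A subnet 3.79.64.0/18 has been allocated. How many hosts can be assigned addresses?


Host bits = 32 - 18 = 14
Total addresses = 2^14 = 16384
Usable = total - 2 (network and broadcast)
Usable hosts: 16382


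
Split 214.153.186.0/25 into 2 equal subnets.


New prefix = 25 + 1 = 26
Each subnet has 64 addresses
  214.153.186.0/26
  214.153.186.64/26
Subnets: 214.153.186.0/26, 214.153.186.64/26


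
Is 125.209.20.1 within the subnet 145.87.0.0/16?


Subnet network: 145.87.0.0
Test IP AND mask: 125.209.0.0
No, 125.209.20.1 is not in 145.87.0.0/16


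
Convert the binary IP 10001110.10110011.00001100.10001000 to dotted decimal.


10001110 = 142
10110011 = 179
00001100 = 12
10001000 = 136
IP: 142.179.12.136


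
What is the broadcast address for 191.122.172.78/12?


Network: 191.112.0.0/12
Host bits = 20
Set all host bits to 1:
Broadcast: 191.127.255.255


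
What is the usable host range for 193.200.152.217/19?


Network: 193.200.128.0
Broadcast: 193.200.159.255
First usable = network + 1
Last usable = broadcast - 1
Range: 193.200.128.1 to 193.200.159.254


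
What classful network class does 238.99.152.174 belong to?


First octet: 238
Binary: 11101110
1110xxxx -> Class D (224-239)
Class D (multicast), default mask N/A


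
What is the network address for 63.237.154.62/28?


IP:   00111111.11101101.10011010.00111110
Mask: 11111111.11111111.11111111.11110000
AND operation:
Net:  00111111.11101101.10011010.00110000
Network: 63.237.154.48/28


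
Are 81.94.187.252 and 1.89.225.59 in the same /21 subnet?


Mask: 255.255.248.0
81.94.187.252 AND mask = 81.94.184.0
1.89.225.59 AND mask = 1.89.224.0
No, different subnets (81.94.184.0 vs 1.89.224.0)


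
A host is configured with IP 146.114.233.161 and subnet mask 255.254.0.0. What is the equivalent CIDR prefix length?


Binary: 11111111.11111110.00000000.00000000
Count leading 1s
Prefix: /15


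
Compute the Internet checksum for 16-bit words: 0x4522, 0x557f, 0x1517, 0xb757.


Sum all words (with carry folding):
+ 0x4522 = 0x4522
+ 0x557f = 0x9aa1
+ 0x1517 = 0xafb8
+ 0xb757 = 0x6710
One's complement: ~0x6710
Checksum = 0x98ef


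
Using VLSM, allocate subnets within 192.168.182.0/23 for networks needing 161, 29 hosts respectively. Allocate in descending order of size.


161 hosts -> /24 (254 usable): 192.168.182.0/24
29 hosts -> /27 (30 usable): 192.168.183.0/27
Allocation: 192.168.182.0/24 (161 hosts, 254 usable); 192.168.183.0/27 (29 hosts, 30 usable)


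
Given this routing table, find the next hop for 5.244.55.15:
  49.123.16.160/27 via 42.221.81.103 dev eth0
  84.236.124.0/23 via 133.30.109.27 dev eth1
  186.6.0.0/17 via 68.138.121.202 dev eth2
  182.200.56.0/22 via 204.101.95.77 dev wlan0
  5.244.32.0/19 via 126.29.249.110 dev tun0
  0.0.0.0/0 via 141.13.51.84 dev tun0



Longest prefix match for 5.244.55.15:
  /27 49.123.16.160: no
  /23 84.236.124.0: no
  /17 186.6.0.0: no
  /22 182.200.56.0: no
  /19 5.244.32.0: MATCH
  /0 0.0.0.0: MATCH
Selected: next-hop 126.29.249.110 via tun0 (matched /19)


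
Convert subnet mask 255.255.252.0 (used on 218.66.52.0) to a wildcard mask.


Subnet mask: 255.255.252.0
Wildcard = 255.255.255.255 - subnet mask
255 - 255 = 0
255 - 255 = 0
255 - 252 = 3
255 - 0 = 255
Wildcard: 0.0.3.255


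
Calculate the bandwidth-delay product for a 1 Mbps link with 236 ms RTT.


BDP = bandwidth * RTT
= 1 Mbps * 236 ms
= 1 * 1e6 * 236 / 1000 bits
= 236000 bits
= 29500 bytes
= 28.8086 KB
BDP = 236000 bits (29500 bytes)


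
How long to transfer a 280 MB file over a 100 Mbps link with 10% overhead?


Effective throughput = 100 * (1 - 10/100) = 90 Mbps
File size in Mb = 280 * 8 = 2240 Mb
Time = 2240 / 90
Time = 24.8889 seconds


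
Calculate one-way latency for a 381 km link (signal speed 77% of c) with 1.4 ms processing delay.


Speed = 0.77 * 3e5 km/s = 231000 km/s
Propagation delay = 381 / 231000 = 0.0016 s = 1.6494 ms
Processing delay = 1.4 ms
Total one-way latency = 3.0494 ms


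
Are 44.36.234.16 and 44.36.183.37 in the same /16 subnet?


Mask: 255.255.0.0
44.36.234.16 AND mask = 44.36.0.0
44.36.183.37 AND mask = 44.36.0.0
Yes, same subnet (44.36.0.0)


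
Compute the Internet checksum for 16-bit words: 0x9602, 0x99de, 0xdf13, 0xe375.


Sum all words (with carry folding):
+ 0x9602 = 0x9602
+ 0x99de = 0x2fe1
+ 0xdf13 = 0x0ef5
+ 0xe375 = 0xf26a
One's complement: ~0xf26a
Checksum = 0x0d95


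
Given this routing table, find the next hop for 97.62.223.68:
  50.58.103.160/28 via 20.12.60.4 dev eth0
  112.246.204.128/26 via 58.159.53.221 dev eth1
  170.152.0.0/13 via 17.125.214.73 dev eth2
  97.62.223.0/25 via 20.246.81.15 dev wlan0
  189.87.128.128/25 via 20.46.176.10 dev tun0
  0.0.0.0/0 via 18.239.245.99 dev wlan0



Longest prefix match for 97.62.223.68:
  /28 50.58.103.160: no
  /26 112.246.204.128: no
  /13 170.152.0.0: no
  /25 97.62.223.0: MATCH
  /25 189.87.128.128: no
  /0 0.0.0.0: MATCH
Selected: next-hop 20.246.81.15 via wlan0 (matched /25)


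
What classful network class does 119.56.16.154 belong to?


First octet: 119
Binary: 01110111
0xxxxxxx -> Class A (1-126)
Class A, default mask 255.0.0.0 (/8)


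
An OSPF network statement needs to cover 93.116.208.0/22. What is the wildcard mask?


Subnet mask: 255.255.252.0
Wildcard = 255.255.255.255 - subnet mask
255 - 255 = 0
255 - 255 = 0
255 - 252 = 3
255 - 0 = 255
Wildcard: 0.0.3.255


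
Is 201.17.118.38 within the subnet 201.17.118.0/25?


Subnet network: 201.17.118.0
Test IP AND mask: 201.17.118.0
Yes, 201.17.118.38 is in 201.17.118.0/25


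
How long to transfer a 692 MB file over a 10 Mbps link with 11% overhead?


Effective throughput = 10 * (1 - 11/100) = 8.9 Mbps
File size in Mb = 692 * 8 = 5536 Mb
Time = 5536 / 8.9
Time = 622.0225 seconds


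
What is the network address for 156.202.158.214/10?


IP:   10011100.11001010.10011110.11010110
Mask: 11111111.11000000.00000000.00000000
AND operation:
Net:  10011100.11000000.00000000.00000000
Network: 156.192.0.0/10


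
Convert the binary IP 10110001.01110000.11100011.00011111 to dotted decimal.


10110001 = 177
01110000 = 112
11100011 = 227
00011111 = 31
IP: 177.112.227.31


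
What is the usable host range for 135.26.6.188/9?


Network: 135.0.0.0
Broadcast: 135.127.255.255
First usable = network + 1
Last usable = broadcast - 1
Range: 135.0.0.1 to 135.127.255.254


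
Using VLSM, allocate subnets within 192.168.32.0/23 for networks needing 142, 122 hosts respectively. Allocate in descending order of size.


142 hosts -> /24 (254 usable): 192.168.32.0/24
122 hosts -> /25 (126 usable): 192.168.33.0/25
Allocation: 192.168.32.0/24 (142 hosts, 254 usable); 192.168.33.0/25 (122 hosts, 126 usable)


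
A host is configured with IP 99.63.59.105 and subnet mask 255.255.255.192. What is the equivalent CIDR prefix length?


Binary: 11111111.11111111.11111111.11000000
Count leading 1s
Prefix: /26


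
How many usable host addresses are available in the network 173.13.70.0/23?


Host bits = 32 - 23 = 9
Total addresses = 2^9 = 512
Usable = total - 2 (network and broadcast)
Usable hosts: 510


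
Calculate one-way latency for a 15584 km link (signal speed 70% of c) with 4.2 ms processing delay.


Speed = 0.7 * 3e5 km/s = 210000 km/s
Propagation delay = 15584 / 210000 = 0.0742 s = 74.2095 ms
Processing delay = 4.2 ms
Total one-way latency = 78.4095 ms


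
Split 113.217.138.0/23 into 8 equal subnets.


New prefix = 23 + 3 = 26
Each subnet has 64 addresses
  113.217.138.0/26
  113.217.138.64/26
  113.217.138.128/26
  113.217.138.192/26
  113.217.139.0/26
  113.217.139.64/26
  113.217.139.128/26
  113.217.139.192/26
Subnets: 113.217.138.0/26, 113.217.138.64/26, 113.217.138.128/26, 113.217.138.192/26, 113.217.139.0/26, 113.217.139.64/26, 113.217.139.128/26, 113.217.139.192/26


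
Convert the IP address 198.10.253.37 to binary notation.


198 = 11000110
10 = 00001010
253 = 11111101
37 = 00100101
Binary: 11000110.00001010.11111101.00100101


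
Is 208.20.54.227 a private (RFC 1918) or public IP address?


RFC 1918 private ranges:
  10.0.0.0/8 (10.0.0.0 - 10.255.255.255)
  172.16.0.0/12 (172.16.0.0 - 172.31.255.255)
  192.168.0.0/16 (192.168.0.0 - 192.168.255.255)
Public (not in any RFC 1918 range)


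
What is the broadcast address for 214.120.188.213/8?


Network: 214.0.0.0/8
Host bits = 24
Set all host bits to 1:
Broadcast: 214.255.255.255


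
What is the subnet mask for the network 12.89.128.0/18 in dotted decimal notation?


/18 means 18 network bits, 14 host bits
Binary: 11111111111111111100000000000000
Mask: 255.255.192.0


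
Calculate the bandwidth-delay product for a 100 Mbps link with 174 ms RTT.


BDP = bandwidth * RTT
= 100 Mbps * 174 ms
= 100 * 1e6 * 174 / 1000 bits
= 17400000 bits
= 2175000 bytes
= 2124.0234 KB
BDP = 17400000 bits (2175000 bytes)


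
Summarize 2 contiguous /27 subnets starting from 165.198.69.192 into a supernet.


Original prefix: /27
Number of subnets: 2 = 2^1
New prefix = 27 - 1 = 26
Supernet: 165.198.69.192/26


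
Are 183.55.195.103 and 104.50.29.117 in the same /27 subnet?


Mask: 255.255.255.224
183.55.195.103 AND mask = 183.55.195.96
104.50.29.117 AND mask = 104.50.29.96
No, different subnets (183.55.195.96 vs 104.50.29.96)


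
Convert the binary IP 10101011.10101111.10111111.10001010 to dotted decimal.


10101011 = 171
10101111 = 175
10111111 = 191
10001010 = 138
IP: 171.175.191.138


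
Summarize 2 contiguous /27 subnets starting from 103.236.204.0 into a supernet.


Original prefix: /27
Number of subnets: 2 = 2^1
New prefix = 27 - 1 = 26
Supernet: 103.236.204.0/26


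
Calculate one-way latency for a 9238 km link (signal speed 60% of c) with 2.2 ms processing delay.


Speed = 0.6 * 3e5 km/s = 180000 km/s
Propagation delay = 9238 / 180000 = 0.0513 s = 51.3222 ms
Processing delay = 2.2 ms
Total one-way latency = 53.5222 ms


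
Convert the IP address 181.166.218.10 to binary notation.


181 = 10110101
166 = 10100110
218 = 11011010
10 = 00001010
Binary: 10110101.10100110.11011010.00001010


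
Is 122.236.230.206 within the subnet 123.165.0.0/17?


Subnet network: 123.165.0.0
Test IP AND mask: 122.236.128.0
No, 122.236.230.206 is not in 123.165.0.0/17


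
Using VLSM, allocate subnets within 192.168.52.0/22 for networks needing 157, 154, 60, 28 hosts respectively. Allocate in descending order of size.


157 hosts -> /24 (254 usable): 192.168.52.0/24
154 hosts -> /24 (254 usable): 192.168.53.0/24
60 hosts -> /26 (62 usable): 192.168.54.0/26
28 hosts -> /27 (30 usable): 192.168.54.64/27
Allocation: 192.168.52.0/24 (157 hosts, 254 usable); 192.168.53.0/24 (154 hosts, 254 usable); 192.168.54.0/26 (60 hosts, 62 usable); 192.168.54.64/27 (28 hosts, 30 usable)


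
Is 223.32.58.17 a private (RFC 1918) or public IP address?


RFC 1918 private ranges:
  10.0.0.0/8 (10.0.0.0 - 10.255.255.255)
  172.16.0.0/12 (172.16.0.0 - 172.31.255.255)
  192.168.0.0/16 (192.168.0.0 - 192.168.255.255)
Public (not in any RFC 1918 range)


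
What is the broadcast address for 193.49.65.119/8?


Network: 193.0.0.0/8
Host bits = 24
Set all host bits to 1:
Broadcast: 193.255.255.255


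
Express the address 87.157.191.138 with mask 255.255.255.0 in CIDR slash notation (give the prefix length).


Binary: 11111111.11111111.11111111.00000000
Count leading 1s
Prefix: /24


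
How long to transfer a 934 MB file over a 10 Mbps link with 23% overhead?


Effective throughput = 10 * (1 - 23/100) = 7.7 Mbps
File size in Mb = 934 * 8 = 7472 Mb
Time = 7472 / 7.7
Time = 970.3896 seconds


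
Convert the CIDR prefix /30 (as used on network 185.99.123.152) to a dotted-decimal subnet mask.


/30 means 30 network bits, 2 host bits
Binary: 11111111111111111111111111111100
Mask: 255.255.255.252


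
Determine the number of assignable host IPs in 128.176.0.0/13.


Host bits = 32 - 13 = 19
Total addresses = 2^19 = 524288
Usable = total - 2 (network and broadcast)
Usable hosts: 524286


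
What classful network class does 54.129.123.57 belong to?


First octet: 54
Binary: 00110110
0xxxxxxx -> Class A (1-126)
Class A, default mask 255.0.0.0 (/8)


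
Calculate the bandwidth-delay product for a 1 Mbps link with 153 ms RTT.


BDP = bandwidth * RTT
= 1 Mbps * 153 ms
= 1 * 1e6 * 153 / 1000 bits
= 153000 bits
= 19125 bytes
= 18.6768 KB
BDP = 153000 bits (19125 bytes)


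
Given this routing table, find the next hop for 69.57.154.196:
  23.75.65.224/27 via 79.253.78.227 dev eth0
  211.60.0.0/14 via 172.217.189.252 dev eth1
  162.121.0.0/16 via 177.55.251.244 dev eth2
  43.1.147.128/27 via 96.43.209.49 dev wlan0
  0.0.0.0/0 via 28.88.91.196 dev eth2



Longest prefix match for 69.57.154.196:
  /27 23.75.65.224: no
  /14 211.60.0.0: no
  /16 162.121.0.0: no
  /27 43.1.147.128: no
  /0 0.0.0.0: MATCH
Selected: next-hop 28.88.91.196 via eth2 (matched /0)


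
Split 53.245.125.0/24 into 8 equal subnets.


New prefix = 24 + 3 = 27
Each subnet has 32 addresses
  53.245.125.0/27
  53.245.125.32/27
  53.245.125.64/27
  53.245.125.96/27
  53.245.125.128/27
  53.245.125.160/27
  53.245.125.192/27
  53.245.125.224/27
Subnets: 53.245.125.0/27, 53.245.125.32/27, 53.245.125.64/27, 53.245.125.96/27, 53.245.125.128/27, 53.245.125.160/27, 53.245.125.192/27, 53.245.125.224/27


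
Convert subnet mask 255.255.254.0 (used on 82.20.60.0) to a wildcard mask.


Subnet mask: 255.255.254.0
Wildcard = 255.255.255.255 - subnet mask
255 - 255 = 0
255 - 255 = 0
255 - 254 = 1
255 - 0 = 255
Wildcard: 0.0.1.255


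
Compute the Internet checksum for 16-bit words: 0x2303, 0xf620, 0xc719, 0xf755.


Sum all words (with carry folding):
+ 0x2303 = 0x2303
+ 0xf620 = 0x1924
+ 0xc719 = 0xe03d
+ 0xf755 = 0xd793
One's complement: ~0xd793
Checksum = 0x286c


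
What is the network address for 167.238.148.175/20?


IP:   10100111.11101110.10010100.10101111
Mask: 11111111.11111111.11110000.00000000
AND operation:
Net:  10100111.11101110.10010000.00000000
Network: 167.238.144.0/20


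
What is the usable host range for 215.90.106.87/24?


Network: 215.90.106.0
Broadcast: 215.90.106.255
First usable = network + 1
Last usable = broadcast - 1
Range: 215.90.106.1 to 215.90.106.254


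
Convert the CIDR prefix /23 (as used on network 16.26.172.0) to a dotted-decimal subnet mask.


/23 means 23 network bits, 9 host bits
Binary: 11111111111111111111111000000000
Mask: 255.255.254.0


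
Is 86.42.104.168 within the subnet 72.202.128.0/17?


Subnet network: 72.202.128.0
Test IP AND mask: 86.42.0.0
No, 86.42.104.168 is not in 72.202.128.0/17


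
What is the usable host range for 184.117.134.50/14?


Network: 184.116.0.0
Broadcast: 184.119.255.255
First usable = network + 1
Last usable = broadcast - 1
Range: 184.116.0.1 to 184.119.255.254


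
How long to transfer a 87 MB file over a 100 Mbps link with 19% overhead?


Effective throughput = 100 * (1 - 19/100) = 81 Mbps
File size in Mb = 87 * 8 = 696 Mb
Time = 696 / 81
Time = 8.5926 seconds


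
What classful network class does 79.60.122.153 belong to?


First octet: 79
Binary: 01001111
0xxxxxxx -> Class A (1-126)
Class A, default mask 255.0.0.0 (/8)


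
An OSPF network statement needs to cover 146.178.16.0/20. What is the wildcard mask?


Subnet mask: 255.255.240.0
Wildcard = 255.255.255.255 - subnet mask
255 - 255 = 0
255 - 255 = 0
255 - 240 = 15
255 - 0 = 255
Wildcard: 0.0.15.255


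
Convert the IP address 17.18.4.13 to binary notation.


17 = 00010001
18 = 00010010
4 = 00000100
13 = 00001101
Binary: 00010001.00010010.00000100.00001101


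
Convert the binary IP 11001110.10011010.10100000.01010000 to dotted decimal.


11001110 = 206
10011010 = 154
10100000 = 160
01010000 = 80
IP: 206.154.160.80


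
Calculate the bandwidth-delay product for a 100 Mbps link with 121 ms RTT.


BDP = bandwidth * RTT
= 100 Mbps * 121 ms
= 100 * 1e6 * 121 / 1000 bits
= 12100000 bits
= 1512500 bytes
= 1477.0508 KB
BDP = 12100000 bits (1512500 bytes)


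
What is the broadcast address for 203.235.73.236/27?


Network: 203.235.73.224/27
Host bits = 5
Set all host bits to 1:
Broadcast: 203.235.73.255


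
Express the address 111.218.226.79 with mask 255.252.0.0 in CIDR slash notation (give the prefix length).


Binary: 11111111.11111100.00000000.00000000
Count leading 1s
Prefix: /14


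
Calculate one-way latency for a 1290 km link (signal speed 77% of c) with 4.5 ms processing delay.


Speed = 0.77 * 3e5 km/s = 231000 km/s
Propagation delay = 1290 / 231000 = 0.0056 s = 5.5844 ms
Processing delay = 4.5 ms
Total one-way latency = 10.0844 ms


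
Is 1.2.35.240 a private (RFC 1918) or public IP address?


RFC 1918 private ranges:
  10.0.0.0/8 (10.0.0.0 - 10.255.255.255)
  172.16.0.0/12 (172.16.0.0 - 172.31.255.255)
  192.168.0.0/16 (192.168.0.0 - 192.168.255.255)
Public (not in any RFC 1918 range)


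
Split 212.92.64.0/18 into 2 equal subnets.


New prefix = 18 + 1 = 19
Each subnet has 8192 addresses
  212.92.64.0/19
  212.92.96.0/19
Subnets: 212.92.64.0/19, 212.92.96.0/19


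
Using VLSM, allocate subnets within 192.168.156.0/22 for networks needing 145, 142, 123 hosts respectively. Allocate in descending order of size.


145 hosts -> /24 (254 usable): 192.168.156.0/24
142 hosts -> /24 (254 usable): 192.168.157.0/24
123 hosts -> /25 (126 usable): 192.168.158.0/25
Allocation: 192.168.156.0/24 (145 hosts, 254 usable); 192.168.157.0/24 (142 hosts, 254 usable); 192.168.158.0/25 (123 hosts, 126 usable)


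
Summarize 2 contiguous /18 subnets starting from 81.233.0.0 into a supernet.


Original prefix: /18
Number of subnets: 2 = 2^1
New prefix = 18 - 1 = 17
Supernet: 81.233.0.0/17


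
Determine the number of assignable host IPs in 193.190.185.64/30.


Host bits = 32 - 30 = 2
Total addresses = 2^2 = 4
Usable = total - 2 (network and broadcast)
Usable hosts: 2


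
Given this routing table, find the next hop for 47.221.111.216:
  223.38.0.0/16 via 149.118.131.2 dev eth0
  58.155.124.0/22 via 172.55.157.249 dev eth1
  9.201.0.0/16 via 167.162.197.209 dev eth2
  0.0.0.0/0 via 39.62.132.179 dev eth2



Longest prefix match for 47.221.111.216:
  /16 223.38.0.0: no
  /22 58.155.124.0: no
  /16 9.201.0.0: no
  /0 0.0.0.0: MATCH
Selected: next-hop 39.62.132.179 via eth2 (matched /0)


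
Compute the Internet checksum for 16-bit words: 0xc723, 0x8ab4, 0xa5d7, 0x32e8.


Sum all words (with carry folding):
+ 0xc723 = 0xc723
+ 0x8ab4 = 0x51d8
+ 0xa5d7 = 0xf7af
+ 0x32e8 = 0x2a98
One's complement: ~0x2a98
Checksum = 0xd567


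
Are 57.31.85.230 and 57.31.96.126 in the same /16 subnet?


Mask: 255.255.0.0
57.31.85.230 AND mask = 57.31.0.0
57.31.96.126 AND mask = 57.31.0.0
Yes, same subnet (57.31.0.0)


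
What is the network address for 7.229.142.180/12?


IP:   00000111.11100101.10001110.10110100
Mask: 11111111.11110000.00000000.00000000
AND operation:
Net:  00000111.11100000.00000000.00000000
Network: 7.224.0.0/12


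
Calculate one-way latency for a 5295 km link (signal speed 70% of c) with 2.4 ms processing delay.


Speed = 0.7 * 3e5 km/s = 210000 km/s
Propagation delay = 5295 / 210000 = 0.0252 s = 25.2143 ms
Processing delay = 2.4 ms
Total one-way latency = 27.6143 ms


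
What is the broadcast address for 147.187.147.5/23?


Network: 147.187.146.0/23
Host bits = 9
Set all host bits to 1:
Broadcast: 147.187.147.255


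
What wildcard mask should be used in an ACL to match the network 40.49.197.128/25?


Subnet mask: 255.255.255.128
Wildcard = 255.255.255.255 - subnet mask
255 - 255 = 0
255 - 255 = 0
255 - 255 = 0
255 - 128 = 127
Wildcard: 0.0.0.127


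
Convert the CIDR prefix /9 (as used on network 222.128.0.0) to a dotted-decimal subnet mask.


/9 means 9 network bits, 23 host bits
Binary: 11111111100000000000000000000000
Mask: 255.128.0.0


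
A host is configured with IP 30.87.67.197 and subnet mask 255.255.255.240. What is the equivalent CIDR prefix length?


Binary: 11111111.11111111.11111111.11110000
Count leading 1s
Prefix: /28


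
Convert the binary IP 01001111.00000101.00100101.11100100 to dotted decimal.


01001111 = 79
00000101 = 5
00100101 = 37
11100100 = 228
IP: 79.5.37.228


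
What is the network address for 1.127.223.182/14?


IP:   00000001.01111111.11011111.10110110
Mask: 11111111.11111100.00000000.00000000
AND operation:
Net:  00000001.01111100.00000000.00000000
Network: 1.124.0.0/14


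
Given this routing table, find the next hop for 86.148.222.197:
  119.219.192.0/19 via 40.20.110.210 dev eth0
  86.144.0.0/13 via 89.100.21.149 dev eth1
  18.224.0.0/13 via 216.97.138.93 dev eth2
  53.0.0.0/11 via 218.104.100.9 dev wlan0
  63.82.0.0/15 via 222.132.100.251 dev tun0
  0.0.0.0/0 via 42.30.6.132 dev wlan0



Longest prefix match for 86.148.222.197:
  /19 119.219.192.0: no
  /13 86.144.0.0: MATCH
  /13 18.224.0.0: no
  /11 53.0.0.0: no
  /15 63.82.0.0: no
  /0 0.0.0.0: MATCH
Selected: next-hop 89.100.21.149 via eth1 (matched /13)


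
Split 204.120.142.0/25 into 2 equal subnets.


New prefix = 25 + 1 = 26
Each subnet has 64 addresses
  204.120.142.0/26
  204.120.142.64/26
Subnets: 204.120.142.0/26, 204.120.142.64/26


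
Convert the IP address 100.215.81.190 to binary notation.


100 = 01100100
215 = 11010111
81 = 01010001
190 = 10111110
Binary: 01100100.11010111.01010001.10111110


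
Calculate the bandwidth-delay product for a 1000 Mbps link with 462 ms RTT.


BDP = bandwidth * RTT
= 1000 Mbps * 462 ms
= 1000 * 1e6 * 462 / 1000 bits
= 462000000 bits
= 57750000 bytes
= 56396.4844 KB
BDP = 462000000 bits (57750000 bytes)


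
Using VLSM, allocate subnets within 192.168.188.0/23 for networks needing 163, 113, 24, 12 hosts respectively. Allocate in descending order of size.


163 hosts -> /24 (254 usable): 192.168.188.0/24
113 hosts -> /25 (126 usable): 192.168.189.0/25
24 hosts -> /27 (30 usable): 192.168.189.128/27
12 hosts -> /28 (14 usable): 192.168.189.160/28
Allocation: 192.168.188.0/24 (163 hosts, 254 usable); 192.168.189.0/25 (113 hosts, 126 usable); 192.168.189.128/27 (24 hosts, 30 usable); 192.168.189.160/28 (12 hosts, 14 usable)


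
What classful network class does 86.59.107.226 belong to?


First octet: 86
Binary: 01010110
0xxxxxxx -> Class A (1-126)
Class A, default mask 255.0.0.0 (/8)


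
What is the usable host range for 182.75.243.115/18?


Network: 182.75.192.0
Broadcast: 182.75.255.255
First usable = network + 1
Last usable = broadcast - 1
Range: 182.75.192.1 to 182.75.255.254


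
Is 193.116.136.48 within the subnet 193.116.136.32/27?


Subnet network: 193.116.136.32
Test IP AND mask: 193.116.136.32
Yes, 193.116.136.48 is in 193.116.136.32/27


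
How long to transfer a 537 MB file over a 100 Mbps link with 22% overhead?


Effective throughput = 100 * (1 - 22/100) = 78 Mbps
File size in Mb = 537 * 8 = 4296 Mb
Time = 4296 / 78
Time = 55.0769 seconds
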